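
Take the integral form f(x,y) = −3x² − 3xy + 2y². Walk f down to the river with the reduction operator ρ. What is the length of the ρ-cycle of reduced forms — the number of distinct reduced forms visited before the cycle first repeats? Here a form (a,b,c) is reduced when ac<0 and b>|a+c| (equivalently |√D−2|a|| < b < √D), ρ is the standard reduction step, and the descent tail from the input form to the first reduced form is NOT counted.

D = 33, ⌊√D⌋ = 5
descent: ρ → (2,3,-3)  [lands on river]
river: ρ → (-3,3,2)
river: ρ → (2,5,-1)
river: ρ → (-1,5,2)
ρ-cycle length = 4 (tail of 1 descent step not counted)

4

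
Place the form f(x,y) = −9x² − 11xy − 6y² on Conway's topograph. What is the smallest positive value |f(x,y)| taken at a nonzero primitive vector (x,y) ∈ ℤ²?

translate: b→-7 (≡11 mod 18), so (9,11,6)→(9,-7,4)
flip: (9,-7,4)→(4,7,9)
translate: b→-1 (≡7 mod 8), so (4,7,9)→(4,-1,6)
reduced (well bottom): (4,-1,6) with a≤c, −a<b≤a
well minimum |f| = |-4| = 4 (negative-definite)

4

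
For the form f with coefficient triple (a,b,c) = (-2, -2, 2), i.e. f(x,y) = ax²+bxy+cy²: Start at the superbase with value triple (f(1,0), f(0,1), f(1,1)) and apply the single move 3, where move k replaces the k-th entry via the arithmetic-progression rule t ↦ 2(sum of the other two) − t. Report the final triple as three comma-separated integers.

start (-2,2,-2) = (f(1,0),f(0,1),f(1,1))
replace slot 3: 2·((-2)+2) − (-2) = 2 → (-2,2,2)

-2,2,2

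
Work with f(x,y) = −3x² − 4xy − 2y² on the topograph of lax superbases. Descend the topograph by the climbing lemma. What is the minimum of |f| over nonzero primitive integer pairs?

translate: b→-2 (≡4 mod 6), so (3,4,2)→(3,-2,1)
flip: (3,-2,1)→(1,2,3)
translate: b→0 (≡2 mod 2), so (1,2,3)→(1,0,2)
reduced (well bottom): (1,0,2) with a≤c, −a<b≤a
well minimum |f| = |-1| = 1 (negative-definite)

1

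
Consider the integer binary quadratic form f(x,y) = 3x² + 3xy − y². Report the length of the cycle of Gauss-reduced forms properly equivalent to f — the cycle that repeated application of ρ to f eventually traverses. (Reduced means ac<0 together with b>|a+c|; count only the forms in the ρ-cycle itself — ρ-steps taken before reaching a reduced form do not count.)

D = 21, ⌊√D⌋ = 4
river: ρ → (-1,3,3)
river: ρ → (3,3,-1)
ρ-cycle length = 2 (tail of 0 descent steps not counted)

2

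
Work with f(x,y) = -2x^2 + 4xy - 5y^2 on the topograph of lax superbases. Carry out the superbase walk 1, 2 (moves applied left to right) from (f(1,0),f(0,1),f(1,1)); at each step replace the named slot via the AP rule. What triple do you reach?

start (-2,-5,-3) = (f(1,0),f(0,1),f(1,1))
replace slot 1: 2·((-5)+(-3)) − (-2) = -14 → (-14,-5,-3)
replace slot 2: 2·((-14)+(-3)) − (-5) = -29 → (-14,-29,-3)

-14,-29,-3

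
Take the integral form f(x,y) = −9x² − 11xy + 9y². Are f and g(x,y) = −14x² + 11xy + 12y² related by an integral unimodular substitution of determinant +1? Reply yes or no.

D₁ = 445, D₂ = 793
discriminants differ ⇒ not SL₂(ℤ)-equivalent

no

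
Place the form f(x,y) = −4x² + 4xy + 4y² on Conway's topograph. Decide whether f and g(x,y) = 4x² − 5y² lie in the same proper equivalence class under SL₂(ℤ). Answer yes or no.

D₁ = 80, D₂ = 80
river cycle of f (length 2): (4, 4, -4), (-4, 4, 4)
river cycle of g (length 2): (4, 8, -1), (-1, 8, 4)
cycles differ ⇒ inequivalent

no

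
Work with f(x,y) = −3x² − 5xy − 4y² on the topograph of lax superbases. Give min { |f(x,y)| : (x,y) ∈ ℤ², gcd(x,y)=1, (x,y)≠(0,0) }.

translate: b→-1 (≡5 mod 6), so (3,5,4)→(3,-1,2)
flip: (3,-1,2)→(2,1,3)
reduced (well bottom): (2,1,3) with a≤c, −a<b≤a
well minimum |f| = |-2| = 2 (negative-definite)

2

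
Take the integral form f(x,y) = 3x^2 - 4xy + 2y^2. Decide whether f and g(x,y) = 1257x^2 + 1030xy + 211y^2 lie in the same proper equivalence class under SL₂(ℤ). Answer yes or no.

D₁ = -8, D₂ = -8
f: translate: b→2 (≡-4 mod 6), so (3,-4,2)→(3,2,1)
f: flip: (3,2,1)→(1,-2,3)
f: translate: b→0 (≡-2 mod 2), so (1,-2,3)→(1,0,2)
f: reduced (well bottom): (1,0,2) with a≤c, −a<b≤a
g: flip: (1257,1030,211)→(211,-1030,1257)
g: translate: b→-186 (≡-1030 mod 422), so (211,-1030,1257)→(211,-186,41)
g: flip: (211,-186,41)→(41,186,211)
g: translate: b→22 (≡186 mod 82), so (41,186,211)→(41,22,3)
g: flip: (41,22,3)→(3,-22,41)
g: translate: b→2 (≡-22 mod 6), so (3,-22,41)→(3,2,1)
g: flip: (3,2,1)→(1,-2,3)
g: translate: b→0 (≡-2 mod 2), so (1,-2,3)→(1,0,2)
g: reduced (well bottom): (1,0,2) with a≤c, −a<b≤a
reduced forms (1, 0, 2) vs (1, 0, 2) ⇒ equivalent

yes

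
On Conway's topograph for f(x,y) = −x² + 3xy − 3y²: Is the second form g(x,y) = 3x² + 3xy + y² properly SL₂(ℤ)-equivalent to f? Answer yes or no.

D₁ = -3, D₂ = -3
f is negative-definite; reduce −f:
−f: translate: b→1 (≡-3 mod 2), so (1,-3,3)→(1,1,1)
−f: reduced (well bottom): (1,1,1) with a≤c, −a<b≤a
flip sign back: reduced form of f is (-1,-1,-1)
g: flip: (3,3,1)→(1,-3,3)
g: translate: b→1 (≡-3 mod 2), so (1,-3,3)→(1,1,1)
g: reduced (well bottom): (1,1,1) with a≤c, −a<b≤a
reduced forms (-1, -1, -1) vs (1, 1, 1) ⇒ inequivalent

no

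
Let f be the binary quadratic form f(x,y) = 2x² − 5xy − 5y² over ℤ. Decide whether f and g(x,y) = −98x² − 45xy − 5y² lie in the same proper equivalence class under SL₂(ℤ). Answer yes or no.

D₁ = 65, D₂ = 65
river cycle of f (length 6): (-5, 5, 2), (2, 7, -2), (-2, 5, 5), (5, 5, -2), (-2, 7, 2), (2, 5, -5)
river cycle of g (length 6): (-5, 5, 2), (2, 7, -2), (-2, 5, 5), (5, 5, -2), (-2, 7, 2), (2, 5, -5)
cycles coincide ⇒ equivalent

yes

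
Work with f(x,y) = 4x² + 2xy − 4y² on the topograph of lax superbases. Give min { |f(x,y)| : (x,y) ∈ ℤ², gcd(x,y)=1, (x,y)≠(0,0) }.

river: ρ → (-4,6,2)
river: ρ → (2,6,-4)
river: ρ → (-4,2,4)
river: ρ → (4,6,-2)
river: ρ → (-2,6,4)
river: ρ → (4,2,-4)
closes: descent 0, river 6
min |a| on river = 2

2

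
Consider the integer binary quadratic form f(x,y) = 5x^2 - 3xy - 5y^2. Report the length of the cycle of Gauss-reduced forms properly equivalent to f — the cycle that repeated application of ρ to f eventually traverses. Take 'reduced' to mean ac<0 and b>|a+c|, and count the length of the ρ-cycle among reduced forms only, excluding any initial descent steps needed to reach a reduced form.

D = 109, ⌊√D⌋ = 10
descent: ρ → (-5,3,5)  [lands on river]
river: ρ → (5,7,-3)
river: ρ → (-3,5,7)
river: ρ → (7,9,-1)
river: ρ → (-1,9,7)
river: ρ → (7,5,-3)
river: ρ → (-3,7,5)
river: ρ → (5,3,-5)
river: ρ → (-5,7,3)
river: ρ → (3,5,-7)
river: ρ → (-7,9,1)
river: ρ → (1,9,-7)
river: ρ → (-7,5,3)
river: ρ → (3,7,-5)
ρ-cycle length = 14 (tail of 1 descent step not counted)

14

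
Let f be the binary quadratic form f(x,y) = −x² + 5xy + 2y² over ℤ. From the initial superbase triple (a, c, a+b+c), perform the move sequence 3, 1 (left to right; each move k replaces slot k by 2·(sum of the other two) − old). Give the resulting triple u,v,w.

start (-1,2,6) = (f(1,0),f(0,1),f(1,1))
replace slot 3: 2·((-1)+2) − 6 = -4 → (-1,2,-4)
replace slot 1: 2·(2+(-4)) − (-1) = -3 → (-3,2,-4)

-3,2,-4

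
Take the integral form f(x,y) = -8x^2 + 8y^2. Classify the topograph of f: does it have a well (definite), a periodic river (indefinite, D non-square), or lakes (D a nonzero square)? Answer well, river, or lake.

D = b²−4ac = 0² − 4·(-8)·8 = 256
D = 16² is a perfect square ⇒ form factors over ℤ ⇒ lakes

lake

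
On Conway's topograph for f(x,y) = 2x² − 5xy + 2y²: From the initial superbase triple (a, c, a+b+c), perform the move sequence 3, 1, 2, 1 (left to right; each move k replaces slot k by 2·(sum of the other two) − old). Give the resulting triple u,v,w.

start (2,2,-1) = (f(1,0),f(0,1),f(1,1))
replace slot 3: 2·(2+2) − (-1) = 9 → (2,2,9)
replace slot 1: 2·(2+9) − 2 = 20 → (20,2,9)
replace slot 2: 2·(20+9) − 2 = 56 → (20,56,9)
replace slot 1: 2·(56+9) − 20 = 110 → (110,56,9)

110,56,9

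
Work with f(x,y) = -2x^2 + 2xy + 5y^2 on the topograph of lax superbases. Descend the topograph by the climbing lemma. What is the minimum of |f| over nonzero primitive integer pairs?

descent: ρ → (5,-2,-2)
descent: ρ → (-2,6,1)  [lands on river]
river: ρ → (1,6,-2)
closes: descent 2, river 2
min |a| on river = 1

1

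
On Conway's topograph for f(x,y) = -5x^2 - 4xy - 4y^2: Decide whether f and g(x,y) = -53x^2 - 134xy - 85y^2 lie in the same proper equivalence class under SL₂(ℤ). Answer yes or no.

D₁ = -64, D₂ = -64
f is negative-definite; reduce −f:
−f: flip: (5,4,4)→(4,-4,5)
−f: translate: b→4 (≡-4 mod 8), so (4,-4,5)→(4,4,5)
−f: reduced (well bottom): (4,4,5) with a≤c, −a<b≤a
flip sign back: reduced form of f is (-4,-4,-5)
g is negative-definite; reduce −g:
−g: translate: b→28 (≡134 mod 106), so (53,134,85)→(53,28,4)
−g: flip: (53,28,4)→(4,-28,53)
−g: translate: b→4 (≡-28 mod 8), so (4,-28,53)→(4,4,5)
−g: reduced (well bottom): (4,4,5) with a≤c, −a<b≤a
flip sign back: reduced form of g is (-4,-4,-5)
reduced forms (-4, -4, -5) vs (-4, -4, -5) ⇒ equivalent

yes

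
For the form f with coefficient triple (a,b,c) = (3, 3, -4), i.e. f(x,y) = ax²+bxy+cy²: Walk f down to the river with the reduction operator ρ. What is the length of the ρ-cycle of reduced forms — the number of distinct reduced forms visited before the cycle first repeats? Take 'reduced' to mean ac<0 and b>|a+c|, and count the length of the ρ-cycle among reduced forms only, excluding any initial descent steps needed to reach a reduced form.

D = 57, ⌊√D⌋ = 7
river: ρ → (-4,5,2)
river: ρ → (2,7,-1)
river: ρ → (-1,7,2)
river: ρ → (2,5,-4)
river: ρ → (-4,3,3)
river: ρ → (3,3,-4)
ρ-cycle length = 6 (tail of 0 descent steps not counted)

6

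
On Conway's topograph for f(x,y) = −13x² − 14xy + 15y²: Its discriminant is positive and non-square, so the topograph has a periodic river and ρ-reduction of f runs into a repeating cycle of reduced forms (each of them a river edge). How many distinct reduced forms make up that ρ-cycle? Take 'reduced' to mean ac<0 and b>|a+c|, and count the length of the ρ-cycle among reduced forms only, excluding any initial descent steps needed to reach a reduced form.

D = 976, ⌊√D⌋ = 31
descent: ρ → (15,14,-13)  [lands on river]
river: ρ → (-13,12,16)
river: ρ → (16,20,-9)
river: ρ → (-9,16,20)
river: ρ → (20,24,-5)
river: ρ → (-5,26,15)
river: ρ → (15,4,-16)
river: ρ → (-16,28,3)
river: ρ → (3,26,-25)
river: ρ → (-25,24,4)
river: ρ → (4,24,-25)
river: ρ → (-25,26,3)
river: ρ → (3,28,-16)
river: ρ → (-16,4,15)
river: ρ → (15,26,-5)
river: ρ → (-5,24,20)
river: ρ → (20,16,-9)
river: ρ → (-9,20,16)
river: ρ → (16,12,-13)
river: ρ → (-13,14,15)
river: ρ → (15,16,-12)
river: ρ → (-12,8,19)
river: ρ → (19,30,-1)
river: ρ → (-1,30,19)
river: ρ → (19,8,-12)
river: ρ → (-12,16,15)
ρ-cycle length = 26 (tail of 1 descent step not counted)

26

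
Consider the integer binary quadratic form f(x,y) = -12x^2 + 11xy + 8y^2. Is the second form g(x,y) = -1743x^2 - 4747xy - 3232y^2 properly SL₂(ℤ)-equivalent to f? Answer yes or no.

D₁ = 505, D₂ = 505
river cycle of f (length 8): (8, 21, -2), (-2, 19, 18), (18, 17, -3), (-3, 19, 12), (12, 5, -10), (-10, 15, 7), (7, 13, -12), (-12, 11, 8)
river cycle of g (length 8): (-12, 11, 8), (8, 21, -2), (-2, 19, 18), (18, 17, -3), (-3, 19, 12), (12, 5, -10), (-10, 15, 7), (7, 13, -12)
cycles coincide ⇒ equivalent

yes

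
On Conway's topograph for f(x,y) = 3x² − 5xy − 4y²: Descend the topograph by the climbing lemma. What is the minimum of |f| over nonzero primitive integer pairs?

descent: ρ → (-4,5,3)  [lands on river]
river: ρ → (3,7,-2)
river: ρ → (-2,5,6)
river: ρ → (6,7,-1)
river: ρ → (-1,7,6)
river: ρ → (6,5,-2)
river: ρ → (-2,7,3)
river: ρ → (3,5,-4)
river: ρ → (-4,3,4)
river: ρ → (4,5,-3)
river: ρ → (-3,7,2)
river: ρ → (2,5,-6)
river: ρ → (-6,7,1)
river: ρ → (1,7,-6)
river: ρ → (-6,5,2)
river: ρ → (2,7,-3)
river: ρ → (-3,5,4)
river: ρ → (4,3,-4)
closes: descent 1, river 18
min |a| on river = 1

1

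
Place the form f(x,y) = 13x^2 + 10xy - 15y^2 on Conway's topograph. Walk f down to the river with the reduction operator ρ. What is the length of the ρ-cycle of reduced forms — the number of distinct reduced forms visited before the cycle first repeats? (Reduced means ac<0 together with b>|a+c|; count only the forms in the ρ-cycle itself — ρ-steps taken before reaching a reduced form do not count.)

D = 880, ⌊√D⌋ = 29
river: ρ → (-15,20,8)
river: ρ → (8,28,-3)
river: ρ → (-3,26,17)
river: ρ → (17,8,-12)
river: ρ → (-12,16,13)
river: ρ → (13,10,-15)
ρ-cycle length = 6 (tail of 0 descent steps not counted)

6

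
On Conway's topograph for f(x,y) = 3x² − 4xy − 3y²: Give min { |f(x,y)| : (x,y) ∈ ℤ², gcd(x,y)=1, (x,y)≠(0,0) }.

descent: ρ → (-3,4,3)  [lands on river]
river: ρ → (3,2,-4)
river: ρ → (-4,6,1)
river: ρ → (1,6,-4)
river: ρ → (-4,2,3)
river: ρ → (3,4,-3)
river: ρ → (-3,2,4)
river: ρ → (4,6,-1)
river: ρ → (-1,6,4)
river: ρ → (4,2,-3)
closes: descent 1, river 10
min |a| on river = 1

1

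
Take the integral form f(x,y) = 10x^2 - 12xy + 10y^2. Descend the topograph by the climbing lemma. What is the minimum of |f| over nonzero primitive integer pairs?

translate: b→8 (≡-12 mod 20), so (10,-12,10)→(10,8,8)
flip: (10,8,8)→(8,-8,10)
translate: b→8 (≡-8 mod 16), so (8,-8,10)→(8,8,10)
reduced (well bottom): (8,8,10) with a≤c, −a<b≤a
well minimum = a = 8

8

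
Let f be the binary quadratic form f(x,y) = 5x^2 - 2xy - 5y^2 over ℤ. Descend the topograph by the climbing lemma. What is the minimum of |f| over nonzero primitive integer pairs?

descent: ρ → (-5,2,5)  [lands on river]
river: ρ → (5,8,-2)
river: ρ → (-2,8,5)
river: ρ → (5,2,-5)
river: ρ → (-5,8,2)
river: ρ → (2,8,-5)
closes: descent 1, river 6
min |a| on river = 2

2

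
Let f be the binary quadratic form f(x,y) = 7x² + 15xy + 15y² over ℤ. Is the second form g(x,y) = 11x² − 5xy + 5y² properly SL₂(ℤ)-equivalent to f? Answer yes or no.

D₁ = -195, D₂ = -195
f: translate: b→1 (≡15 mod 14), so (7,15,15)→(7,1,7)
f: reduced (well bottom): (7,1,7) with a≤c, −a<b≤a
g: flip: (11,-5,5)→(5,5,11)
g: reduced (well bottom): (5,5,11) with a≤c, −a<b≤a
reduced forms (7, 1, 7) vs (5, 5, 11) ⇒ inequivalent

no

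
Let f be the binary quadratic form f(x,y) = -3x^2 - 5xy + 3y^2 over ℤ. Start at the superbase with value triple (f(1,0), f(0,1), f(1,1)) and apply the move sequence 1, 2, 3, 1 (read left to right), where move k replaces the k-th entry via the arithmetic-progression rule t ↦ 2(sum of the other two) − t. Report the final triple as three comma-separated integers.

start (-3,3,-5) = (f(1,0),f(0,1),f(1,1))
replace slot 1: 2·(3+(-5)) − (-3) = -1 → (-1,3,-5)
replace slot 2: 2·((-1)+(-5)) − 3 = -15 → (-1,-15,-5)
replace slot 3: 2·((-1)+(-15)) − (-5) = -27 → (-1,-15,-27)
replace slot 1: 2·((-15)+(-27)) − (-1) = -83 → (-83,-15,-27)

-83,-15,-27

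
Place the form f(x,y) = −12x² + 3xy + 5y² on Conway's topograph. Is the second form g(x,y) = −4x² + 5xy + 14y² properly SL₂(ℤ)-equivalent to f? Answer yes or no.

D₁ = 249, D₂ = 249
river cycle of f (length 16): (5, 7, -10), (-10, 13, 2), (2, 15, -3), (-3, 15, 2), (2, 13, -10), (-10, 7, 5), (5, 13, -4), (-4, 11, 8), (8, 5, -7), (-7, 9, 6), … (6 more)
river cycle of g (length 16): (-4, 13, 5), (5, 7, -10), (-10, 13, 2), (2, 15, -3), (-3, 15, 2), (2, 13, -10), (-10, 7, 5), (5, 13, -4), (-4, 11, 8), (8, 5, -7), … (6 more)
cycles coincide ⇒ equivalent

yes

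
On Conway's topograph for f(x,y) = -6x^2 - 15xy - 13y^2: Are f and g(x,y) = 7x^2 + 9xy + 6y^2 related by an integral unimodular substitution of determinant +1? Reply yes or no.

D₁ = -87, D₂ = -87
f is negative-definite; reduce −f:
−f: translate: b→3 (≡15 mod 12), so (6,15,13)→(6,3,4)
−f: flip: (6,3,4)→(4,-3,6)
−f: reduced (well bottom): (4,-3,6) with a≤c, −a<b≤a
flip sign back: reduced form of f is (-4,3,-6)
g: translate: b→-5 (≡9 mod 14), so (7,9,6)→(7,-5,4)
g: flip: (7,-5,4)→(4,5,7)
g: translate: b→-3 (≡5 mod 8), so (4,5,7)→(4,-3,6)
g: reduced (well bottom): (4,-3,6) with a≤c, −a<b≤a
reduced forms (-4, 3, -6) vs (4, -3, 6) ⇒ inequivalent

no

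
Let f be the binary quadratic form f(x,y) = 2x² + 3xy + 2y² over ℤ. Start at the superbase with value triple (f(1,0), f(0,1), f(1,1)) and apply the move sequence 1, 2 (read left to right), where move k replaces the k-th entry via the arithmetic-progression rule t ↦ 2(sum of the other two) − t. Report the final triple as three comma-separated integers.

start (2,2,7) = (f(1,0),f(0,1),f(1,1))
replace slot 1: 2·(2+7) − 2 = 16 → (16,2,7)
replace slot 2: 2·(16+7) − 2 = 44 → (16,44,7)

16,44,7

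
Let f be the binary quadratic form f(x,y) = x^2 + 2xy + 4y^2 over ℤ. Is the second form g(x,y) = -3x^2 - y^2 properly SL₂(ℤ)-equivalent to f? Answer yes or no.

D₁ = -12, D₂ = -12
f: translate: b→0 (≡2 mod 2), so (1,2,4)→(1,0,3)
f: reduced (well bottom): (1,0,3) with a≤c, −a<b≤a
g is negative-definite; reduce −g:
−g: flip: (3,0,1)→(1,0,3)
−g: reduced (well bottom): (1,0,3) with a≤c, −a<b≤a
flip sign back: reduced form of g is (-1,0,-3)
reduced forms (1, 0, 3) vs (-1, 0, -3) ⇒ inequivalent

no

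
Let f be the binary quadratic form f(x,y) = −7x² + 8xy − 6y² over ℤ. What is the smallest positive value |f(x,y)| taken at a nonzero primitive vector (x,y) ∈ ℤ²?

translate: b→6 (≡-8 mod 14), so (7,-8,6)→(7,6,5)
flip: (7,6,5)→(5,-6,7)
translate: b→4 (≡-6 mod 10), so (5,-6,7)→(5,4,6)
reduced (well bottom): (5,4,6) with a≤c, −a<b≤a
well minimum |f| = |-5| = 5 (negative-definite)

5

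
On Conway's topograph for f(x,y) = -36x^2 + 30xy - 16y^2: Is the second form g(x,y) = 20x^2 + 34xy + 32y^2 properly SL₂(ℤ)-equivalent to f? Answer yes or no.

D₁ = -1404, D₂ = -1404
f is negative-definite; reduce −f:
−f: flip: (36,-30,16)→(16,30,36)
−f: translate: b→-2 (≡30 mod 32), so (16,30,36)→(16,-2,22)
−f: reduced (well bottom): (16,-2,22) with a≤c, −a<b≤a
flip sign back: reduced form of f is (-16,2,-22)
g: translate: b→-6 (≡34 mod 40), so (20,34,32)→(20,-6,18)
g: flip: (20,-6,18)→(18,6,20)
g: reduced (well bottom): (18,6,20) with a≤c, −a<b≤a
reduced forms (-16, 2, -22) vs (18, 6, 20) ⇒ inequivalent

no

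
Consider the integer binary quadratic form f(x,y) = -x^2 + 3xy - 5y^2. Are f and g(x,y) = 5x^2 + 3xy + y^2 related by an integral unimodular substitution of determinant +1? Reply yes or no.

D₁ = -11, D₂ = -11
f is negative-definite; reduce −f:
−f: translate: b→1 (≡-3 mod 2), so (1,-3,5)→(1,1,3)
−f: reduced (well bottom): (1,1,3) with a≤c, −a<b≤a
flip sign back: reduced form of f is (-1,-1,-3)
g: flip: (5,3,1)→(1,-3,5)
g: translate: b→1 (≡-3 mod 2), so (1,-3,5)→(1,1,3)
g: reduced (well bottom): (1,1,3) with a≤c, −a<b≤a
reduced forms (-1, -1, -3) vs (1, 1, 3) ⇒ inequivalent

no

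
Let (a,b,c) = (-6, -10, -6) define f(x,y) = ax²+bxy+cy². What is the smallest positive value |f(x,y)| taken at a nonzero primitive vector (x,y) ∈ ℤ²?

translate: b→-2 (≡10 mod 12), so (6,10,6)→(6,-2,2)
flip: (6,-2,2)→(2,2,6)
reduced (well bottom): (2,2,6) with a≤c, −a<b≤a
well minimum |f| = |-2| = 2 (negative-definite)

2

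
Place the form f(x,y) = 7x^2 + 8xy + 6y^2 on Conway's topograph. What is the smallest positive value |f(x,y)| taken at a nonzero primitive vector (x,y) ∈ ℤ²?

translate: b→-6 (≡8 mod 14), so (7,8,6)→(7,-6,5)
flip: (7,-6,5)→(5,6,7)
translate: b→-4 (≡6 mod 10), so (5,6,7)→(5,-4,6)
reduced (well bottom): (5,-4,6) with a≤c, −a<b≤a
well minimum = a = 5

5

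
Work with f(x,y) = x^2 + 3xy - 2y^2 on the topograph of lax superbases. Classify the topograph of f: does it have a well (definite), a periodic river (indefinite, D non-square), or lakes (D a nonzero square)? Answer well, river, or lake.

D = b²−4ac = 3² − 4·1·(-2) = 17
D > 0 non-square ⇒ indefinite ⇒ periodic river

river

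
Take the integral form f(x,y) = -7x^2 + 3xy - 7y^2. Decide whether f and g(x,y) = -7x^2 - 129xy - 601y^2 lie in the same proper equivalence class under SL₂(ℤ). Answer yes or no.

D₁ = -187, D₂ = -187
f is negative-definite; reduce −f:
−f: flip: (7,-3,7)→(7,3,7)
−f: reduced (well bottom): (7,3,7) with a≤c, −a<b≤a
flip sign back: reduced form of f is (-7,-3,-7)
g is negative-definite; reduce −g:
−g: translate: b→3 (≡129 mod 14), so (7,129,601)→(7,3,7)
−g: reduced (well bottom): (7,3,7) with a≤c, −a<b≤a
flip sign back: reduced form of g is (-7,-3,-7)
reduced forms (-7, -3, -7) vs (-7, -3, -7) ⇒ equivalent

yes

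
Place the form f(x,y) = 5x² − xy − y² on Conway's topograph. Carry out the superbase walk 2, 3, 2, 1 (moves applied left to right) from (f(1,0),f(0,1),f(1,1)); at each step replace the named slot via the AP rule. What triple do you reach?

start (5,-1,3) = (f(1,0),f(0,1),f(1,1))
replace slot 2: 2·(5+3) − (-1) = 17 → (5,17,3)
replace slot 3: 2·(5+17) − 3 = 41 → (5,17,41)
replace slot 2: 2·(5+41) − 17 = 75 → (5,75,41)
replace slot 1: 2·(75+41) − 5 = 227 → (227,75,41)

227,75,41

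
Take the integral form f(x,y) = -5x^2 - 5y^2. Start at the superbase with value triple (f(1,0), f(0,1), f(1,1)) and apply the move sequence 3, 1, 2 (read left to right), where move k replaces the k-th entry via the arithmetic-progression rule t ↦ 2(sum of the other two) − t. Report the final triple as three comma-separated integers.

start (-5,-5,-10) = (f(1,0),f(0,1),f(1,1))
replace slot 3: 2·((-5)+(-5)) − (-10) = -10 → (-5,-5,-10)
replace slot 1: 2·((-5)+(-10)) − (-5) = -25 → (-25,-5,-10)
replace slot 2: 2·((-25)+(-10)) − (-5) = -65 → (-25,-65,-10)

-25,-65,-10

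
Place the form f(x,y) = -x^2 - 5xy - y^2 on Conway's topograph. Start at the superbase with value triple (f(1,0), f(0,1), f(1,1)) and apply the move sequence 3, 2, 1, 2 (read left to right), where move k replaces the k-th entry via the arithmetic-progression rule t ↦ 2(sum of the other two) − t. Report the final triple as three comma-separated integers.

start (-1,-1,-7) = (f(1,0),f(0,1),f(1,1))
replace slot 3: 2·((-1)+(-1)) − (-7) = 3 → (-1,-1,3)
replace slot 2: 2·((-1)+3) − (-1) = 5 → (-1,5,3)
replace slot 1: 2·(5+3) − (-1) = 17 → (17,5,3)
replace slot 2: 2·(17+3) − 5 = 35 → (17,35,3)

17,35,3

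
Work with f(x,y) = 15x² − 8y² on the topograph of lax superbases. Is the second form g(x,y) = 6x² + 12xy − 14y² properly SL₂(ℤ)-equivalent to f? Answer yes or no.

D₁ = 480, D₂ = 480
river cycle of f (length 4): (-8, 16, 7), (7, 12, -12), (-12, 12, 7), (7, 16, -8)
river cycle of g (length 4): (-14, 16, 4), (4, 16, -14), (-14, 12, 6), (6, 12, -14)
cycles differ ⇒ inequivalent

no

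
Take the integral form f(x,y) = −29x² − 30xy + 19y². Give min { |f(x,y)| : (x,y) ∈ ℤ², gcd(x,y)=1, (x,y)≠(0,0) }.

descent: ρ → (19,30,-29)  [lands on river]
river: ρ → (-29,28,20)
river: ρ → (20,52,-5)
river: ρ → (-5,48,40)
river: ρ → (40,32,-13)
river: ρ → (-13,46,19)
closes: descent 1, river 6
min |a| on river = 5

5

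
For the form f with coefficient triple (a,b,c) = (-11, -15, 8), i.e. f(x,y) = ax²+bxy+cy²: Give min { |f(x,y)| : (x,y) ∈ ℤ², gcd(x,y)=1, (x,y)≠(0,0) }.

descent: ρ → (8,15,-11)  [lands on river]
river: ρ → (-11,7,12)
river: ρ → (12,17,-6)
river: ρ → (-6,19,9)
river: ρ → (9,17,-8)
river: ρ → (-8,15,11)
river: ρ → (11,7,-12)
river: ρ → (-12,17,6)
river: ρ → (6,19,-9)
river: ρ → (-9,17,8)
closes: descent 1, river 10
min |a| on river = 6

6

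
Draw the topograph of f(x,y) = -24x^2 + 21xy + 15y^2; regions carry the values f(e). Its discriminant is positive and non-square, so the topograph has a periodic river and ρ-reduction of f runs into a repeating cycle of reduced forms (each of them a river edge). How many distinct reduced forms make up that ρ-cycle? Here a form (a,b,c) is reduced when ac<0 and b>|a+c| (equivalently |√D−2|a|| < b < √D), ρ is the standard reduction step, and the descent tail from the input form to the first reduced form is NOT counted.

D = 1881, ⌊√D⌋ = 43
river: ρ → (15,39,-6)
river: ρ → (-6,33,33)
river: ρ → (33,33,-6)
river: ρ → (-6,39,15)
river: ρ → (15,21,-24)
river: ρ → (-24,27,12)
river: ρ → (12,21,-30)
river: ρ → (-30,39,3)
river: ρ → (3,39,-30)
river: ρ → (-30,21,12)
river: ρ → (12,27,-24)
river: ρ → (-24,21,15)
ρ-cycle length = 12 (tail of 0 descent steps not counted)

12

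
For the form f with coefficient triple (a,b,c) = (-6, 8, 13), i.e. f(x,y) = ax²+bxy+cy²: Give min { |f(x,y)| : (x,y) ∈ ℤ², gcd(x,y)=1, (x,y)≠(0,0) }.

river: ρ → (13,18,-1)
river: ρ → (-1,18,13)
river: ρ → (13,8,-6)
river: ρ → (-6,16,5)
river: ρ → (5,14,-9)
river: ρ → (-9,4,10)
river: ρ → (10,16,-3)
river: ρ → (-3,14,15)
river: ρ → (15,16,-2)
river: ρ → (-2,16,15)
river: ρ → (15,14,-3)
river: ρ → (-3,16,10)
river: ρ → (10,4,-9)
river: ρ → (-9,14,5)
river: ρ → (5,16,-6)
river: ρ → (-6,8,13)
closes: descent 0, river 16
min |a| on river = 1

1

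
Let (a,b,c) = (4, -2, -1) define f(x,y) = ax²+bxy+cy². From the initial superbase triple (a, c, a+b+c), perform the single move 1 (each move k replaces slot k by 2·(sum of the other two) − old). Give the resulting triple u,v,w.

start (4,-1,1) = (f(1,0),f(0,1),f(1,1))
replace slot 1: 2·((-1)+1) − 4 = -4 → (-4,-1,1)

-4,-1,1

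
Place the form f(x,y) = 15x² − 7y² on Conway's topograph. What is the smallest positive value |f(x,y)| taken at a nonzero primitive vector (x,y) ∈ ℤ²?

descent: ρ → (-7,14,8)  [lands on river]
river: ρ → (8,18,-3)
river: ρ → (-3,18,8)
river: ρ → (8,14,-7)
closes: descent 1, river 4
min |a| on river = 3

3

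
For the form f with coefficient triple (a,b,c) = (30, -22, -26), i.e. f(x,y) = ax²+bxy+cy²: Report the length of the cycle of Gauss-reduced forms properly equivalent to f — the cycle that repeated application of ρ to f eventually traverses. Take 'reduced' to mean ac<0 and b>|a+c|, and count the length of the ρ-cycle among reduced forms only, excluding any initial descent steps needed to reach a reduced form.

D = 3604, ⌊√D⌋ = 60
descent: ρ → (-26,22,30)  [lands on river]
river: ρ → (30,38,-18)
river: ρ → (-18,34,34)
river: ρ → (34,34,-18)
river: ρ → (-18,38,30)
river: ρ → (30,22,-26)
river: ρ → (-26,30,26)
river: ρ → (26,22,-30)
river: ρ → (-30,38,18)
river: ρ → (18,34,-34)
river: ρ → (-34,34,18)
river: ρ → (18,38,-30)
river: ρ → (-30,22,26)
river: ρ → (26,30,-26)
ρ-cycle length = 14 (tail of 1 descent step not counted)

14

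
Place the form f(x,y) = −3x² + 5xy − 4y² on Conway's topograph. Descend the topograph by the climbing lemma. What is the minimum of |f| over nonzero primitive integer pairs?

translate: b→1 (≡-5 mod 6), so (3,-5,4)→(3,1,2)
flip: (3,1,2)→(2,-1,3)
reduced (well bottom): (2,-1,3) with a≤c, −a<b≤a
well minimum |f| = |-2| = 2 (negative-definite)

2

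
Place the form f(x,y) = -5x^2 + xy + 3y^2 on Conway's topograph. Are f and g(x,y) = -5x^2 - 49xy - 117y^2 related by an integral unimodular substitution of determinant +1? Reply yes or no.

D₁ = 61, D₂ = 61
river cycle of f (length 6): (3, 5, -3), (-3, 7, 1), (1, 7, -3), (-3, 5, 3), (3, 7, -1), (-1, 7, 3)
river cycle of g (length 6): (3, 5, -3), (-3, 7, 1), (1, 7, -3), (-3, 5, 3), (3, 7, -1), (-1, 7, 3)
cycles coincide ⇒ equivalent

yes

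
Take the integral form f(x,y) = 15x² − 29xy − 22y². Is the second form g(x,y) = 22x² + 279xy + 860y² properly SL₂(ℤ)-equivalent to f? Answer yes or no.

D₁ = 2161, D₂ = 2161
river cycle of f (length 146): (-22, 29, 15), (15, 31, -20), (-20, 9, 26), (26, 43, -3), (-3, 41, 40), (40, 39, -4), (-4, 41, 30), (30, 19, -15), (-15, 41, 8), (8, 39, -20), … (136 more)
river cycle of g (length 146): (22, 15, -22), (-22, 29, 15), (15, 31, -20), (-20, 9, 26), (26, 43, -3), (-3, 41, 40), (40, 39, -4), (-4, 41, 30), (30, 19, -15), (-15, 41, 8), … (136 more)
cycles coincide ⇒ equivalent

yes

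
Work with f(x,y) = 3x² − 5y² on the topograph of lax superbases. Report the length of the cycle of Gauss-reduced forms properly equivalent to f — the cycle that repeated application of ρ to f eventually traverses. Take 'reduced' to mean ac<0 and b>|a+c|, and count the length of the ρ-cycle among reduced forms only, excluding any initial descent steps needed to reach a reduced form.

D = 60, ⌊√D⌋ = 7
descent: ρ → (-5,0,3)
descent: ρ → (3,6,-2)  [lands on river]
river: ρ → (-2,6,3)
ρ-cycle length = 2 (tail of 2 descent steps not counted)

2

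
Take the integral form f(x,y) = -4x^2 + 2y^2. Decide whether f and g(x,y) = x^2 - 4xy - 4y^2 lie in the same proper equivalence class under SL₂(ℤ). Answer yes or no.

D₁ = 32, D₂ = 32
river cycle of f (length 2): (2, 4, -2), (-2, 4, 2)
river cycle of g (length 2): (-4, 4, 1), (1, 4, -4)
cycles differ ⇒ inequivalent

no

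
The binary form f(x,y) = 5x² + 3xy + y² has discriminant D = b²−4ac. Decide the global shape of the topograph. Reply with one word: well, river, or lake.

D = b²−4ac = 3² − 4·5·1 = -11
D < 0 ⇒ definite ⇒ every region one sign ⇒ single well

well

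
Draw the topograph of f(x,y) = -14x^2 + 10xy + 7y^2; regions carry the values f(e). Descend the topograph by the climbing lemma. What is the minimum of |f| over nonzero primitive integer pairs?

river: ρ → (7,18,-6)
river: ρ → (-6,18,7)
river: ρ → (7,10,-14)
river: ρ → (-14,18,3)
river: ρ → (3,18,-14)
river: ρ → (-14,10,7)
closes: descent 0, river 6
min |a| on river = 3

3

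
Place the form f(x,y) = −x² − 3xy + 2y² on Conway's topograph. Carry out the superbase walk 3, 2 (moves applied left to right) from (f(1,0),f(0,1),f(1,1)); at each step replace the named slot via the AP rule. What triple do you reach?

start (-1,2,-2) = (f(1,0),f(0,1),f(1,1))
replace slot 3: 2·((-1)+2) − (-2) = 4 → (-1,2,4)
replace slot 2: 2·((-1)+4) − 2 = 4 → (-1,4,4)

-1,4,4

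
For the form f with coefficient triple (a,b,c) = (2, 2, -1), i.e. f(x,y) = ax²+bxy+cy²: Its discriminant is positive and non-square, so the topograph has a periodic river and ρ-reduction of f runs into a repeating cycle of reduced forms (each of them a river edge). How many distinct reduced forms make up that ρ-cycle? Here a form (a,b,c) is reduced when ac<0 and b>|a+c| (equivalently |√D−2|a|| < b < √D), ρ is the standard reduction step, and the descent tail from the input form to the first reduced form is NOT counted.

D = 12, ⌊√D⌋ = 3
river: ρ → (-1,2,2)
river: ρ → (2,2,-1)
ρ-cycle length = 2 (tail of 0 descent steps not counted)

2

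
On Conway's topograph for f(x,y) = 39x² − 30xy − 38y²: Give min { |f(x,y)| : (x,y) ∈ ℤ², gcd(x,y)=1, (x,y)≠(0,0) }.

descent: ρ → (-38,30,39)  [lands on river]
river: ρ → (39,48,-29)
river: ρ → (-29,68,19)
river: ρ → (19,46,-62)
river: ρ → (-62,78,3)
river: ρ → (3,78,-62)
river: ρ → (-62,46,19)
river: ρ → (19,68,-29)
river: ρ → (-29,48,39)
river: ρ → (39,30,-38)
river: ρ → (-38,46,31)
river: ρ → (31,78,-6)
river: ρ → (-6,78,31)
river: ρ → (31,46,-38)
closes: descent 1, river 14
min |a| on river = 3

3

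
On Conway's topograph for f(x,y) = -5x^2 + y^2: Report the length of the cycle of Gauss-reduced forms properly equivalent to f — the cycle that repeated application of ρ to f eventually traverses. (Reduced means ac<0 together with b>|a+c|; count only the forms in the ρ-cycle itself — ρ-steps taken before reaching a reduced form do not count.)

D = 20, ⌊√D⌋ = 4
descent: ρ → (1,4,-1)  [lands on river]
river: ρ → (-1,4,1)
ρ-cycle length = 2 (tail of 1 descent step not counted)

2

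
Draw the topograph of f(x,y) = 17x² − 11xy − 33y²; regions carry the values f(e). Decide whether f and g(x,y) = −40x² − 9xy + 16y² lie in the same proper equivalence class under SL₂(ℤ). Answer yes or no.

D₁ = 2365, D₂ = 2641
discriminants differ ⇒ not SL₂(ℤ)-equivalent

no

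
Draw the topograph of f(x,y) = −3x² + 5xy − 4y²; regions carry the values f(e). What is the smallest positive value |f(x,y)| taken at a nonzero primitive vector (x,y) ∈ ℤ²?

translate: b→1 (≡-5 mod 6), so (3,-5,4)→(3,1,2)
flip: (3,1,2)→(2,-1,3)
reduced (well bottom): (2,-1,3) with a≤c, −a<b≤a
well minimum |f| = |-2| = 2 (negative-definite)

2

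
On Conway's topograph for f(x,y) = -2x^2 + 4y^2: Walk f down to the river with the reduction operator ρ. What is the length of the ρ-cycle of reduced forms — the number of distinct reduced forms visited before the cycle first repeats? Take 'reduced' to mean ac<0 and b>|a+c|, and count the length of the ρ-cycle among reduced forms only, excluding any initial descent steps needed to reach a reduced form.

D = 32, ⌊√D⌋ = 5
descent: ρ → (4,0,-2)
descent: ρ → (-2,4,2)  [lands on river]
river: ρ → (2,4,-2)
ρ-cycle length = 2 (tail of 2 descent steps not counted)

2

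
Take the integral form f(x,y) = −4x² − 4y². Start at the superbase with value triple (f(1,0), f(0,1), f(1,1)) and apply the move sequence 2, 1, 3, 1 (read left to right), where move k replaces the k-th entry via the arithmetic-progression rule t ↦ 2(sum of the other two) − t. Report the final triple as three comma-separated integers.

start (-4,-4,-8) = (f(1,0),f(0,1),f(1,1))
replace slot 2: 2·((-4)+(-8)) − (-4) = -20 → (-4,-20,-8)
replace slot 1: 2·((-20)+(-8)) − (-4) = -52 → (-52,-20,-8)
replace slot 3: 2·((-52)+(-20)) − (-8) = -136 → (-52,-20,-136)
replace slot 1: 2·((-20)+(-136)) − (-52) = -260 → (-260,-20,-136)

-260,-20,-136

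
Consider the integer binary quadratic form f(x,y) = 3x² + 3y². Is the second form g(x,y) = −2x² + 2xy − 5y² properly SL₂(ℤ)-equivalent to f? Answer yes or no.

D₁ = -36, D₂ = -36
f: reduced (well bottom): (3,0,3) with a≤c, −a<b≤a
g is negative-definite; reduce −g:
−g: translate: b→2 (≡-2 mod 4), so (2,-2,5)→(2,2,5)
−g: reduced (well bottom): (2,2,5) with a≤c, −a<b≤a
flip sign back: reduced form of g is (-2,-2,-5)
reduced forms (3, 0, 3) vs (-2, -2, -5) ⇒ inequivalent

no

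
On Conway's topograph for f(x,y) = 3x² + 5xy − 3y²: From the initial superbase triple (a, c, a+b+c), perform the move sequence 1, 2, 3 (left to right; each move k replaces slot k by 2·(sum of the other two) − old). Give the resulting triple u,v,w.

start (3,-3,5) = (f(1,0),f(0,1),f(1,1))
replace slot 1: 2·((-3)+5) − 3 = 1 → (1,-3,5)
replace slot 2: 2·(1+5) − (-3) = 15 → (1,15,5)
replace slot 3: 2·(1+15) − 5 = 27 → (1,15,27)

1,15,27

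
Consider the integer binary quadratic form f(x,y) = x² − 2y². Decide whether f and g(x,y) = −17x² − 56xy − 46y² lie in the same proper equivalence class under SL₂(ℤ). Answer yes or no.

D₁ = 8, D₂ = 8
river cycle of f (length 2): (1, 2, -1), (-1, 2, 1)
river cycle of g (length 2): (-1, 2, 1), (1, 2, -1)
cycles coincide ⇒ equivalent

yes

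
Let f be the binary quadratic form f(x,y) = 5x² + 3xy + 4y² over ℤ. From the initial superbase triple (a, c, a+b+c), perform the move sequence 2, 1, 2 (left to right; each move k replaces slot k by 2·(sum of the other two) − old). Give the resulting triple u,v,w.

start (5,4,12) = (f(1,0),f(0,1),f(1,1))
replace slot 2: 2·(5+12) − 4 = 30 → (5,30,12)
replace slot 1: 2·(30+12) − 5 = 79 → (79,30,12)
replace slot 2: 2·(79+12) − 30 = 152 → (79,152,12)

79,152,12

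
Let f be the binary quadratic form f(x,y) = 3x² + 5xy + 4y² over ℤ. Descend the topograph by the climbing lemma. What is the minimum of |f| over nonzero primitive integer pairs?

translate: b→-1 (≡5 mod 6), so (3,5,4)→(3,-1,2)
flip: (3,-1,2)→(2,1,3)
reduced (well bottom): (2,1,3) with a≤c, −a<b≤a
well minimum = a = 2

2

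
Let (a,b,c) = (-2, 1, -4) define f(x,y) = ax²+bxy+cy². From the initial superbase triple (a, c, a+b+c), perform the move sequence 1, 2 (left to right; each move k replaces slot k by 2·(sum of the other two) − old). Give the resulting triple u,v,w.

start (-2,-4,-5) = (f(1,0),f(0,1),f(1,1))
replace slot 1: 2·((-4)+(-5)) − (-2) = -16 → (-16,-4,-5)
replace slot 2: 2·((-16)+(-5)) − (-4) = -38 → (-16,-38,-5)

-16,-38,-5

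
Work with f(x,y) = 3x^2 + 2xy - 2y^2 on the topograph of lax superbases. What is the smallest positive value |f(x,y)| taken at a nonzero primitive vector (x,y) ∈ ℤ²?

river: ρ → (-2,2,3)
river: ρ → (3,4,-1)
river: ρ → (-1,4,3)
river: ρ → (3,2,-2)
closes: descent 0, river 4
min |a| on river = 1

1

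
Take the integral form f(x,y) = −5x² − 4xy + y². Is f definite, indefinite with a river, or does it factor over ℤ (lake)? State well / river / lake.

D = b²−4ac = (-4)² − 4·(-5)·1 = 36
D = 6² is a perfect square ⇒ form factors over ℤ ⇒ lakes

lake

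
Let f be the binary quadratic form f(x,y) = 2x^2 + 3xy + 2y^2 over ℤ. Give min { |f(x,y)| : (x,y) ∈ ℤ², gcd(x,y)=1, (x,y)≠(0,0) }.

translate: b→-1 (≡3 mod 4), so (2,3,2)→(2,-1,1)
flip: (2,-1,1)→(1,1,2)
reduced (well bottom): (1,1,2) with a≤c, −a<b≤a
well minimum = a = 1

1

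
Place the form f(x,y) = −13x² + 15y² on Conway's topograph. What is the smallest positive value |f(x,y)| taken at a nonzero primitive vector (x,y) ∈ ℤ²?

descent: ρ → (15,0,-13)
descent: ρ → (-13,26,2)  [lands on river]
river: ρ → (2,26,-13)
closes: descent 2, river 2
min |a| on river = 2

2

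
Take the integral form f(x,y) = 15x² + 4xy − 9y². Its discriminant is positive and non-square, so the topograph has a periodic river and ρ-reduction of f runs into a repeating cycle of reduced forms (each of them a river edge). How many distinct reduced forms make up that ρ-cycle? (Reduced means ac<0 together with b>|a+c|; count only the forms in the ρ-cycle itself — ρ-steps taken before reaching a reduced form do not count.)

D = 556, ⌊√D⌋ = 23
descent: ρ → (-9,14,10)  [lands on river]
river: ρ → (10,6,-13)
river: ρ → (-13,20,3)
river: ρ → (3,22,-6)
river: ρ → (-6,14,15)
river: ρ → (15,16,-5)
river: ρ → (-5,14,18)
river: ρ → (18,22,-1)
river: ρ → (-1,22,18)
river: ρ → (18,14,-5)
river: ρ → (-5,16,15)
river: ρ → (15,14,-6)
river: ρ → (-6,22,3)
river: ρ → (3,20,-13)
river: ρ → (-13,6,10)
river: ρ → (10,14,-9)
river: ρ → (-9,22,2)
river: ρ → (2,22,-9)
ρ-cycle length = 18 (tail of 1 descent step not counted)

18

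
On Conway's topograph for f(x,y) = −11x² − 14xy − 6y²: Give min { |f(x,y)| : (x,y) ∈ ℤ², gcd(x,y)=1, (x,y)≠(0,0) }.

translate: b→-8 (≡14 mod 22), so (11,14,6)→(11,-8,3)
flip: (11,-8,3)→(3,8,11)
translate: b→2 (≡8 mod 6), so (3,8,11)→(3,2,6)
reduced (well bottom): (3,2,6) with a≤c, −a<b≤a
well minimum |f| = |-3| = 3 (negative-definite)

3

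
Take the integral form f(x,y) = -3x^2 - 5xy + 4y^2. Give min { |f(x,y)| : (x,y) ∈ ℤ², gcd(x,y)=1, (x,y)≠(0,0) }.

descent: ρ → (4,5,-3)  [lands on river]
river: ρ → (-3,7,2)
river: ρ → (2,5,-6)
river: ρ → (-6,7,1)
river: ρ → (1,7,-6)
river: ρ → (-6,5,2)
river: ρ → (2,7,-3)
river: ρ → (-3,5,4)
river: ρ → (4,3,-4)
river: ρ → (-4,5,3)
river: ρ → (3,7,-2)
river: ρ → (-2,5,6)
river: ρ → (6,7,-1)
river: ρ → (-1,7,6)
river: ρ → (6,5,-2)
river: ρ → (-2,7,3)
river: ρ → (3,5,-4)
river: ρ → (-4,3,4)
closes: descent 1, river 18
min |a| on river = 1

1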